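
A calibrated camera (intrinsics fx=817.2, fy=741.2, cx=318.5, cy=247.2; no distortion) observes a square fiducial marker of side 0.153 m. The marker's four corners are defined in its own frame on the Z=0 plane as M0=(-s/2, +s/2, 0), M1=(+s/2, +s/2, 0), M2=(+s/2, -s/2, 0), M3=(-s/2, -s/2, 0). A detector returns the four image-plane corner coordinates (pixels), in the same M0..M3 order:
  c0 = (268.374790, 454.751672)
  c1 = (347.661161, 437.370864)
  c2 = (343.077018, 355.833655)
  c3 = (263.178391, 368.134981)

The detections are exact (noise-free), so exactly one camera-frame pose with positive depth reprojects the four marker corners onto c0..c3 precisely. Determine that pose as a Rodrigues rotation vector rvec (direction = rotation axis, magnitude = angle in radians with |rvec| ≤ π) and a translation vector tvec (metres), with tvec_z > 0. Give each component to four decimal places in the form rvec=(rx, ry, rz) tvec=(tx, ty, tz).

Intrinsics K: fx=817.2, fy=741.2, cx=318.5, cy=247.2
Marker side s = 0.153 m; corners in marker frame (Z=0):
  M0 = (-0.0765, +0.0765, 0)
  M1 = (+0.0765, +0.0765, 0)
  M2 = (+0.0765, -0.0765, 0)
  M3 = (-0.0765, -0.0765, 0)
Detected image corners:
  c0 = (268.374790, 454.751672) px
  c1 = (347.661161, 437.370864) px
  c2 = (343.077018, 355.833655) px
  c3 = (263.178391, 368.134981) px
Planar DLT: solve 8×8 A·h = b for H (H[2,2]=1):
  H  [+642.25737 +39.76586 +306.79362]
  H  [+64.33769 +559.41357 +403.87883]
  H  [+0.39941 +0.02574 +1.00000]
B = K⁻¹H; ‖b₁‖=0.747599, ‖b₂‖=0.747599; λ = 2/(‖b₁‖+‖b₂‖) = 1.337615, sign → tz>0 ⇒ λ=+1.337615
r₁ = λ·B[:,0] = (+0.84304,-0.06207,+0.53426); r₂ = λ·B[:,1] = (+0.05167,+0.99807,+0.03443)
r₃ = r₁×r₂ = (-0.53536,-0.00142,+0.84462); SVD([r₁ r₂ r₃]) → R = UVᵀ:
  R  [+0.84304 +0.05167 -0.53536]
  R  [-0.06207 +0.99807 -0.00142]
  R  [+0.53426 +0.03443 +0.84462]
t = (-0.01916, +0.28275, +1.33761) m
tr R = 2.685731; θ = arccos((tr R − 1)/2) = 0.568210 rad = 32.556°
axis k = ((R−Rᵀ)₃₂, (R−Rᵀ)₁₃, (R−Rᵀ)₂₁) / (2 sinθ) = (+0.033302, -0.993842, -0.105688)
rvec = θ·k = (+0.018923, -0.564711, -0.060053)

rvec=(0.0189, -0.5647, -0.0601) tvec=(-0.0192, 0.2828, 1.3376)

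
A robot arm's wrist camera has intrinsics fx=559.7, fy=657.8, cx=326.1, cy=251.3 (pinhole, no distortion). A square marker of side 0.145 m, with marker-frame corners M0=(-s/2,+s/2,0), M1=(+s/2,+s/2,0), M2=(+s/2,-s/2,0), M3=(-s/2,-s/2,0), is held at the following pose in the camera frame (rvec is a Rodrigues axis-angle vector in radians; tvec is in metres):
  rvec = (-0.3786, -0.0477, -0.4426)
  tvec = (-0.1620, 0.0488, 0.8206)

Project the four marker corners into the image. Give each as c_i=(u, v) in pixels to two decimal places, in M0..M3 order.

c0=(186.16, 367.59) c1=(280.50, 316.45) c2=(242.69, 219.44) c3=(153.19, 265.38)

Intrinsics K: fx=559.7, fy=657.8, cx=326.1, cy=251.3
Marker side s = 0.145 m; corners in marker frame (Z=0):
  M0 = (-0.0725, +0.0725, 0)
  M1 = (+0.0725, +0.0725, 0)
  M2 = (+0.0725, -0.0725, 0)
  M3 = (-0.0725, -0.0725, 0)
rvec = (-0.3786, -0.0477, -0.4426), |rvec| = θ = 0.58439 rad = 33.483°
Rodrigues: sinθ=0.55169, 1−cosθ=0.16595; R = I + sinθ·[k]× + (1−cosθ)·[k]×²:
    [+0.90370 +0.42661 +0.03640]
    [-0.40906 +0.83516 +0.36767]
    [+0.12646 -0.34716 +0.92924]
t = (-0.1620, 0.0488, 0.8206) m
M0: Pc = R·M0+t = (-0.19659, +0.13901, +0.78626); u = 559.7·(-0.19659)/0.78626 + 326.1 = 186.1583, v = 657.8·(+0.13901)/0.78626 + 251.3 = 367.5943
M1: Pc = R·M1+t = (-0.06555, +0.07969, +0.80460); u = 559.7·(-0.06555)/0.80460 + 326.1 = 280.5001, v = 657.8·(+0.07969)/0.80460 + 251.3 = 316.4522
M2: Pc = R·M2+t = (-0.12741, -0.04141, +0.85494); u = 559.7·(-0.12741)/0.85494 + 326.1 = 242.6882, v = 657.8·(-0.04141)/0.85494 + 251.3 = 219.4420
M3: Pc = R·M3+t = (-0.25845, +0.01791, +0.83660); u = 559.7·(-0.25845)/0.83660 + 326.1 = 153.1941, v = 657.8·(+0.01791)/0.83660 + 251.3 = 265.3806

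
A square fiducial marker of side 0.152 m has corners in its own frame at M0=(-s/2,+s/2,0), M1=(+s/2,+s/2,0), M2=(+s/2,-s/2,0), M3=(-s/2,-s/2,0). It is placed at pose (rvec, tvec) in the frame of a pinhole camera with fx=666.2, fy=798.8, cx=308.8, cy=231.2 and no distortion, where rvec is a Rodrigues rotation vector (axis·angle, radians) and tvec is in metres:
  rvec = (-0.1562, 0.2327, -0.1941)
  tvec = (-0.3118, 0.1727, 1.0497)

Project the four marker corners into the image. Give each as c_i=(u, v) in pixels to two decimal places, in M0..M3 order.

Intrinsics K: fx=666.2, fy=798.8, cx=308.8, cy=231.2
Marker side s = 0.152 m; corners in marker frame (Z=0):
  M0 = (-0.0760, +0.0760, 0)
  M1 = (+0.0760, +0.0760, 0)
  M2 = (+0.0760, -0.0760, 0)
  M3 = (-0.0760, -0.0760, 0)
rvec = (-0.1562, 0.2327, -0.1941), |rvec| = θ = 0.34091 rad = 19.533°
Rodrigues: sinθ=0.33435, 1−cosθ=0.05755; R = I + sinθ·[k]× + (1−cosθ)·[k]×²:
    [+0.95453 +0.17236 +0.24323]
    [-0.20836 +0.96926 +0.13083]
    [-0.21321 -0.17556 +0.96111]
t = (-0.3118, 0.1727, 1.0497) m
M0: Pc = R·M0+t = (-0.37124, +0.26220, +1.05256); u = 666.2·(-0.37124)/1.05256 + 308.8 = 73.8272, v = 798.8·(+0.26220)/1.05256 + 231.2 = 430.1859
M1: Pc = R·M1+t = (-0.22616, +0.23053, +1.02015); u = 666.2·(-0.22616)/1.02015 + 308.8 = 161.1114, v = 798.8·(+0.23053)/1.02015 + 231.2 = 411.7083
M2: Pc = R·M2+t = (-0.25236, +0.08320, +1.04684); u = 666.2·(-0.25236)/1.04684 + 308.8 = 148.2031, v = 798.8·(+0.08320)/1.04684 + 231.2 = 294.6870
M3: Pc = R·M3+t = (-0.39744, +0.11487, +1.07925); u = 666.2·(-0.39744)/1.07925 + 308.8 = 63.4647, v = 798.8·(+0.11487)/1.07925 + 231.2 = 316.2217

c0=(73.83, 430.19) c1=(161.11, 411.71) c2=(148.20, 294.69) c3=(63.46, 316.22)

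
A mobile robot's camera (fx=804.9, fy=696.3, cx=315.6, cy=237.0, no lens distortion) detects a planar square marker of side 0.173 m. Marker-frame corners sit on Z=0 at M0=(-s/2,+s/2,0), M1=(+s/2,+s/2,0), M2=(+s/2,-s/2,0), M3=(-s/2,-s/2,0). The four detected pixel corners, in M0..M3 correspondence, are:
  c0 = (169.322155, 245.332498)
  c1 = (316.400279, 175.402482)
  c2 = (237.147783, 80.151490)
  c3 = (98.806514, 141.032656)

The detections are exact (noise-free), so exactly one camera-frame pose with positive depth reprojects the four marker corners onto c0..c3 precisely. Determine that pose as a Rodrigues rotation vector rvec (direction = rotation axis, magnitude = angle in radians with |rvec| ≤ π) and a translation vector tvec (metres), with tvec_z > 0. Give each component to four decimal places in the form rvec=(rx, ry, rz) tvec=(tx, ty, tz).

rvec=(-0.4596, -0.0724, -0.5476) tvec=(-0.1178, -0.0977, 0.8592)

Intrinsics K: fx=804.9, fy=696.3, cx=315.6, cy=237.0
Marker side s = 0.173 m; corners in marker frame (Z=0):
  M0 = (-0.0865, +0.0865, 0)
  M1 = (+0.0865, +0.0865, 0)
  M2 = (+0.0865, -0.0865, 0)
  M3 = (-0.0865, -0.0865, 0)
Detected image corners:
  c0 = (169.322155, 245.332498) px
  c1 = (316.400279, 175.402482) px
  c2 = (237.147783, 80.151490) px
  c3 = (98.806514, 141.032656) px
Planar DLT: solve 8×8 A·h = b for H (H[2,2]=1):
  H  [+868.55880 +337.19780 +205.24568]
  H  [-342.11118 +501.14248 +157.84516]
  H  [+0.21746 -0.46798 +1.00000]
B = K⁻¹H; ‖b₁‖=1.163868, ‖b₂‖=1.163868; λ = 2/(‖b₁‖+‖b₂‖) = 0.859204, sign → tz>0 ⇒ λ=+0.859204
r₁ = λ·B[:,0] = (+0.85390,-0.48574,+0.18684); r₂ = λ·B[:,1] = (+0.51761,+0.75525,-0.40209)
r₃ = r₁×r₂ = (+0.05421,+0.44006,+0.89633); SVD([r₁ r₂ r₃]) → R = UVᵀ:
  R  [+0.85390 +0.51761 +0.05421]
  R  [-0.48574 +0.75525 +0.44006]
  R  [+0.18684 -0.40209 +0.89633]
t = (-0.11780, -0.09767, +0.85920) m
tr R = 2.505481; θ = arccos((tr R − 1)/2) = 0.718581 rad = 41.172°
axis k = ((R−Rᵀ)₃₂, (R−Rᵀ)₁₃, (R−Rᵀ)₂₁) / (2 sinθ) = (-0.639624, -0.100736, -0.762058)
rvec = θ·k = (-0.459622, -0.072387, -0.547601)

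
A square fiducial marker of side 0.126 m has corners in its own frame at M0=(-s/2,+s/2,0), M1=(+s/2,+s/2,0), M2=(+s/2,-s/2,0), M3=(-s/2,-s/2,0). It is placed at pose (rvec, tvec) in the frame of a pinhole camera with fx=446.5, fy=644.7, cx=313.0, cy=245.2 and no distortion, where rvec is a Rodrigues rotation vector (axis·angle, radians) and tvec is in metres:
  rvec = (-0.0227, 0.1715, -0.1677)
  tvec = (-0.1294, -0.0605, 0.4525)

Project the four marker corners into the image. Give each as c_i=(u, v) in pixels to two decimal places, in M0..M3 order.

Intrinsics K: fx=446.5, fy=644.7, cx=313.0, cy=245.2
Marker side s = 0.126 m; corners in marker frame (Z=0):
  M0 = (-0.0630, +0.0630, 0)
  M1 = (+0.0630, +0.0630, 0)
  M2 = (+0.0630, -0.0630, 0)
  M3 = (-0.0630, -0.0630, 0)
rvec = (-0.0227, 0.1715, -0.1677), |rvec| = θ = 0.24094 rad = 13.805°
Rodrigues: sinθ=0.23861, 1−cosθ=0.02889; R = I + sinθ·[k]× + (1−cosθ)·[k]×²:
    [+0.97137 +0.16415 +0.17174]
    [-0.16802 +0.98575 +0.00817]
    [-0.16795 -0.03679 +0.98511]
t = (-0.1294, -0.0605, 0.4525) m
M0: Pc = R·M0+t = (-0.18026, +0.01219, +0.46076); u = 446.5·(-0.18026)/0.46076 + 313.0 = 138.3246, v = 644.7·(+0.01219)/0.46076 + 245.2 = 262.2527
M1: Pc = R·M1+t = (-0.05786, -0.00898, +0.43960); u = 446.5·(-0.05786)/0.43960 + 313.0 = 254.2295, v = 644.7·(-0.00898)/0.43960 + 245.2 = 232.0260
M2: Pc = R·M2+t = (-0.07854, -0.13319, +0.44424); u = 446.5·(-0.07854)/0.44424 + 313.0 = 234.0551, v = 644.7·(-0.13319)/0.44424 + 245.2 = 51.9114
M3: Pc = R·M3+t = (-0.20094, -0.11202, +0.46540); u = 446.5·(-0.20094)/0.46540 + 313.0 = 120.2221, v = 644.7·(-0.11202)/0.46540 + 245.2 = 90.0269

c0=(138.32, 262.25) c1=(254.23, 232.03) c2=(234.06, 51.91) c3=(120.22, 90.03)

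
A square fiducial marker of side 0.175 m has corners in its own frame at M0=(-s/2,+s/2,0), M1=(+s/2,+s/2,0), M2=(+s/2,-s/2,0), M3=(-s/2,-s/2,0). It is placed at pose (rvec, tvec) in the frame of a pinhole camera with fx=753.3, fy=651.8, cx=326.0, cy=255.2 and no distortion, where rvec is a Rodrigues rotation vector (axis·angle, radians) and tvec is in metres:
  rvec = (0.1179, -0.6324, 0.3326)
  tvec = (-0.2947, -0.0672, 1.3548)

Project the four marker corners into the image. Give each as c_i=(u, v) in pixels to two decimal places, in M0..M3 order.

c0=(100.23, 250.99) c1=(187.76, 273.07) c2=(219.50, 196.81) c3=(134.43, 168.59)

Intrinsics K: fx=753.3, fy=651.8, cx=326.0, cy=255.2
Marker side s = 0.175 m; corners in marker frame (Z=0):
  M0 = (-0.0875, +0.0875, 0)
  M1 = (+0.0875, +0.0875, 0)
  M2 = (+0.0875, -0.0875, 0)
  M3 = (-0.0875, -0.0875, 0)
rvec = (0.1179, -0.6324, 0.3326), |rvec| = θ = 0.72419 rad = 41.493°
Rodrigues: sinθ=0.66253, 1−cosθ=0.25096; R = I + sinθ·[k]× + (1−cosθ)·[k]×²:
    [+0.75569 -0.33996 -0.55979]
    [+0.26860 +0.94041 -0.20851]
    [+0.59732 +0.00721 +0.80197]
t = (-0.2947, -0.0672, 1.3548) m
M0: Pc = R·M0+t = (-0.39057, -0.00842, +1.30317); u = 753.3·(-0.39057)/1.30317 + 326.0 = 100.2300, v = 651.8·(-0.00842)/1.30317 + 255.2 = 250.9903
M1: Pc = R·M1+t = (-0.25832, +0.03859, +1.40770); u = 753.3·(-0.25832)/1.40770 + 326.0 = 187.7633, v = 651.8·(+0.03859)/1.40770 + 255.2 = 273.0676
M2: Pc = R·M2+t = (-0.19883, -0.12598, +1.40643); u = 753.3·(-0.19883)/1.40643 + 326.0 = 219.5042, v = 651.8·(-0.12598)/1.40643 + 255.2 = 196.8141
M3: Pc = R·M3+t = (-0.33108, -0.17299, +1.30190); u = 753.3·(-0.33108)/1.30190 + 326.0 = 134.4346, v = 651.8·(-0.17299)/1.30190 + 255.2 = 168.5929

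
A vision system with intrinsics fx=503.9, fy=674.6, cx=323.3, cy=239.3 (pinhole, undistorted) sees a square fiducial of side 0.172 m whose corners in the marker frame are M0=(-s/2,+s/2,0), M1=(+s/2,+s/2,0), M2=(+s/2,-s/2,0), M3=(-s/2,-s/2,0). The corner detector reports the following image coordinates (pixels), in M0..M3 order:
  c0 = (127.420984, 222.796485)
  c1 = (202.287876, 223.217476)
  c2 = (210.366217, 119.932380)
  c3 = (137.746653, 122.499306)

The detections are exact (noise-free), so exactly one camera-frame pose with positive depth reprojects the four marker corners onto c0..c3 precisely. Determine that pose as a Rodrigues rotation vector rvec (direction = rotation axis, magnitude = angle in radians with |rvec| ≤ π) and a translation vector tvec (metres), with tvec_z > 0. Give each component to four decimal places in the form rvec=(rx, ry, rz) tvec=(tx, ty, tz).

rvec=(-0.2219, 0.1872, 0.0295) tvec=(-0.3330, -0.1097, 1.0872)

Intrinsics K: fx=503.9, fy=674.6, cx=323.3, cy=239.3
Marker side s = 0.172 m; corners in marker frame (Z=0):
  M0 = (-0.0860, +0.0860, 0)
  M1 = (+0.0860, +0.0860, 0)
  M2 = (+0.0860, -0.0860, 0)
  M3 = (-0.0860, -0.0860, 0)
Detected image corners:
  c0 = (127.420984, 222.796485) px
  c1 = (202.287876, 223.217476) px
  c2 = (210.366217, 119.932380) px
  c3 = (137.746653, 122.499306) px
Planar DLT: solve 8×8 A·h = b for H (H[2,2]=1):
  H  [+399.35390 -87.27424 +168.98627]
  H  [-36.11961 +557.47490 +171.24950]
  H  [-0.17275 -0.19874 +1.00000]
B = K⁻¹H; ‖b₁‖=0.919767, ‖b₂‖=0.919767; λ = 2/(‖b₁‖+‖b₂‖) = 1.087232, sign → tz>0 ⇒ λ=+1.087232
r₁ = λ·B[:,0] = (+0.98217,+0.00841,-0.18782); r₂ = λ·B[:,1] = (-0.04967,+0.97511,-0.21607)
r₃ = r₁×r₂ = (+0.18133,+0.22155,+0.95814); SVD([r₁ r₂ r₃]) → R = UVᵀ:
  R  [+0.98217 -0.04967 +0.18133]
  R  [+0.00841 +0.97511 +0.22155]
  R  [-0.18782 -0.21607 +0.95814]
t = (-0.33295, -0.10967, +1.08723) m
tr R = 2.915420; θ = arccos((tr R − 1)/2) = 0.291861 rad = 16.722°
axis k = ((R−Rᵀ)₃₂, (R−Rᵀ)₁₃, (R−Rᵀ)₂₁) / (2 sinθ) = (-0.760465, +0.641486, +0.100940)
rvec = θ·k = (-0.221950, +0.187224, +0.029460)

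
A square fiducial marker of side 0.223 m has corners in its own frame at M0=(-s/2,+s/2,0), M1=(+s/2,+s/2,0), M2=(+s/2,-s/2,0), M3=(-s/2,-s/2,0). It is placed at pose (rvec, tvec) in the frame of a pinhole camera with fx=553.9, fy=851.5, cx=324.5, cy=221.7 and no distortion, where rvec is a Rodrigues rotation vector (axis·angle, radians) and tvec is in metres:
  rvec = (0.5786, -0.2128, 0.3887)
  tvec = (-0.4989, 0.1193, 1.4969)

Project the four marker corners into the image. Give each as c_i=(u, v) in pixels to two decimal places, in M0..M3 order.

c0=(88.71, 318.11) c1=(169.34, 349.51) c2=(192.52, 260.21) c3=(106.76, 222.11)

Intrinsics K: fx=553.9, fy=851.5, cx=324.5, cy=221.7
Marker side s = 0.223 m; corners in marker frame (Z=0):
  M0 = (-0.1115, +0.1115, 0)
  M1 = (+0.1115, +0.1115, 0)
  M2 = (+0.1115, -0.1115, 0)
  M3 = (-0.1115, -0.1115, 0)
rvec = (0.5786, -0.2128, 0.3887), |rvec| = θ = 0.72880 rad = 41.757°
Rodrigues: sinθ=0.66597, 1−cosθ=0.25403; R = I + sinθ·[k]× + (1−cosθ)·[k]×²:
    [+0.90608 -0.41408 -0.08690]
    [+0.29631 +0.76763 -0.56828]
    [+0.30202 +0.48916 +0.81823]
t = (-0.4989, 0.1193, 1.4969) m
M0: Pc = R·M0+t = (-0.64610, +0.17185, +1.51777); u = 553.9·(-0.64610)/1.51777 + 324.5 = 88.7103, v = 851.5·(+0.17185)/1.51777 + 221.7 = 318.1131
M1: Pc = R·M1+t = (-0.44404, +0.23793, +1.58512); u = 553.9·(-0.44404)/1.58512 + 324.5 = 169.3351, v = 851.5·(+0.23793)/1.58512 + 221.7 = 349.5118
M2: Pc = R·M2+t = (-0.35170, +0.06675, +1.47603); u = 553.9·(-0.35170)/1.47603 + 324.5 = 192.5194, v = 851.5·(+0.06675)/1.47603 + 221.7 = 260.2055
M3: Pc = R·M3+t = (-0.55376, +0.00067, +1.40868); u = 553.9·(-0.55376)/1.40868 + 324.5 = 106.7599, v = 851.5·(+0.00067)/1.40868 + 221.7 = 222.1055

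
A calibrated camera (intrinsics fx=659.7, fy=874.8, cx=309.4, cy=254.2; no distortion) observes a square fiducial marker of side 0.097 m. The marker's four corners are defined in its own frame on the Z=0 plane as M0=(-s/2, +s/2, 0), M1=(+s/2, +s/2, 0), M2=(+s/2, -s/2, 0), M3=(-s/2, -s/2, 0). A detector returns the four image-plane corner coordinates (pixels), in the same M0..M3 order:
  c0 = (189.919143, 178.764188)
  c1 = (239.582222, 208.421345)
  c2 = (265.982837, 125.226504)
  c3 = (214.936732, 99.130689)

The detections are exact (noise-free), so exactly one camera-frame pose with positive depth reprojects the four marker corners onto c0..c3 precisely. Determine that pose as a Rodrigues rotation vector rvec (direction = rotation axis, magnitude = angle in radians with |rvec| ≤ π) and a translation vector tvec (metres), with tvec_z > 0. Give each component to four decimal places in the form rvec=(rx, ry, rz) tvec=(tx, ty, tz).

rvec=(-0.0521, 0.4688, 0.4061) tvec=(-0.1203, -0.1118, 0.9634)

Intrinsics K: fx=659.7, fy=874.8, cx=309.4, cy=254.2
Marker side s = 0.097 m; corners in marker frame (Z=0):
  M0 = (-0.0485, +0.0485, 0)
  M1 = (+0.0485, +0.0485, 0)
  M2 = (+0.0485, -0.0485, 0)
  M3 = (-0.0485, -0.0485, 0)
Detected image corners:
  c0 = (189.919143, 178.764188) px
  c1 = (239.582222, 208.421345) px
  c2 = (265.982837, 125.226504) px
  c3 = (214.936732, 99.130689) px
Planar DLT: solve 8×8 A·h = b for H (H[2,2]=1):
  H  [+412.95250 -254.63098 +227.00766]
  H  [+216.12312 +845.79121 +152.65931]
  H  [-0.46638 +0.04503 +1.00000]
B = K⁻¹H; ‖b₁‖=1.037981, ‖b₂‖=1.037981; λ = 2/(‖b₁‖+‖b₂‖) = 0.963409, sign → tz>0 ⇒ λ=+0.963409
r₁ = λ·B[:,0] = (+0.81380,+0.36858,-0.44932); r₂ = λ·B[:,1] = (-0.39220,+0.91885,+0.04339)
r₃ = r₁×r₂ = (+0.42885,+0.14092,+0.89232); SVD([r₁ r₂ r₃]) → R = UVᵀ:
  R  [+0.81380 -0.39220 +0.42885]
  R  [+0.36858 +0.91885 +0.14092]
  R  [-0.44932 +0.04339 +0.89232]
t = (-0.12032, -0.11183, +0.96341) m
tr R = 2.624968; θ = arccos((tr R − 1)/2) = 0.622396 rad = 35.661°
axis k = ((R−Rᵀ)₃₂, (R−Rᵀ)₁₃, (R−Rᵀ)₂₁) / (2 sinθ) = (-0.083648, +0.753167, +0.652490)
rvec = θ·k = (-0.052062, +0.468768, +0.406107)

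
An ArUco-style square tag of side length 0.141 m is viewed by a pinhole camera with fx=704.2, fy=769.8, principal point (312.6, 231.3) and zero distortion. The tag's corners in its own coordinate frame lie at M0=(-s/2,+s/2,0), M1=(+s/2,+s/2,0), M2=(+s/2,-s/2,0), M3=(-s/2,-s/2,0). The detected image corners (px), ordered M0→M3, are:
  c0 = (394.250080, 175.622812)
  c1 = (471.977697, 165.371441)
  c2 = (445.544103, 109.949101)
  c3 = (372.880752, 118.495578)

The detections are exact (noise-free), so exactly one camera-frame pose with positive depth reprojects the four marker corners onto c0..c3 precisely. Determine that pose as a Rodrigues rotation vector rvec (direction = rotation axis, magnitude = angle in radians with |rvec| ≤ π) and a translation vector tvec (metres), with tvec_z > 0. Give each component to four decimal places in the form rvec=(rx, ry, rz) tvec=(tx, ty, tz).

Intrinsics K: fx=704.2, fy=769.8, cx=312.6, cy=231.3
Marker side s = 0.141 m; corners in marker frame (Z=0):
  M0 = (-0.0705, +0.0705, 0)
  M1 = (+0.0705, +0.0705, 0)
  M2 = (+0.0705, -0.0705, 0)
  M3 = (-0.0705, -0.0705, 0)
Detected image corners:
  c0 = (394.250080, 175.622812) px
  c1 = (471.977697, 165.371441) px
  c2 = (445.544103, 109.949101) px
  c3 = (372.880752, 118.495578) px
Planar DLT: solve 8×8 A·h = b for H (H[2,2]=1):
  H  [+586.67123 -48.66301 +421.06640]
  H  [-48.17635 +325.25518 +141.28885]
  H  [+0.12828 -0.51842 +1.00000]
B = K⁻¹H; ‖b₁‖=0.793161, ‖b₂‖=0.793161; λ = 2/(‖b₁‖+‖b₂‖) = 1.260777, sign → tz>0 ⇒ λ=+1.260777
r₁ = λ·B[:,0] = (+0.97856,-0.12750,+0.16173); r₂ = λ·B[:,1] = (+0.20302,+0.72909,-0.65361)
r₃ = r₁×r₂ = (-0.03458,+0.67244,+0.73935); SVD([r₁ r₂ r₃]) → R = UVᵀ:
  R  [+0.97856 +0.20302 -0.03458]
  R  [-0.12750 +0.72909 +0.67244]
  R  [+0.16173 -0.65361 +0.73935]
t = (+0.19419, -0.14742, +1.26078) m
tr R = 2.447003; θ = arccos((tr R − 1)/2) = 0.761935 rad = 43.656°
axis k = ((R−Rᵀ)₃₂, (R−Rᵀ)₁₃, (R−Rᵀ)₂₁) / (2 sinθ) = (-0.960455, -0.142189, -0.239393)
rvec = θ·k = (-0.731804, -0.108339, -0.182402)

rvec=(-0.7318, -0.1083, -0.1824) tvec=(0.1942, -0.1474, 1.2608)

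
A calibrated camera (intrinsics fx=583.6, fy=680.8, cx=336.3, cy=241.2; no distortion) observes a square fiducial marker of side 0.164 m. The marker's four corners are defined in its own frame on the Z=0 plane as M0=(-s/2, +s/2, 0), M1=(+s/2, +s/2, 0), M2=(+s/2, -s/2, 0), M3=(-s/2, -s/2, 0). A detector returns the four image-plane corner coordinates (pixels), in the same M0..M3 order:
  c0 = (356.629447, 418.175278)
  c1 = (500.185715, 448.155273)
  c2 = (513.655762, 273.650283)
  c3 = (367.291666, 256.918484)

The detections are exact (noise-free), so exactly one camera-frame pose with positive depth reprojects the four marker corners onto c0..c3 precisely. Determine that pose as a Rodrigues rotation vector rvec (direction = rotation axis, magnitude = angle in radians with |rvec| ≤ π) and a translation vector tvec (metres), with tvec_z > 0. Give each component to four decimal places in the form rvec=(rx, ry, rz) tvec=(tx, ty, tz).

rvec=(0.0381, 0.3318, 0.0819) tvec=(0.1073, 0.1045, 0.6581)

Intrinsics K: fx=583.6, fy=680.8, cx=336.3, cy=241.2
Marker side s = 0.164 m; corners in marker frame (Z=0):
  M0 = (-0.0820, +0.0820, 0)
  M1 = (+0.0820, +0.0820, 0)
  M2 = (+0.0820, -0.0820, 0)
  M3 = (-0.0820, -0.0820, 0)
Detected image corners:
  c0 = (356.629447, 418.175278) px
  c1 = (500.185715, 448.155273) px
  c2 = (513.655762, 273.650283) px
  c3 = (367.291666, 256.918484) px
Planar DLT: solve 8×8 A·h = b for H (H[2,2]=1):
  H  [+670.13963 -39.70660 +431.47882]
  H  [-29.12088 +1048.98141 +349.28488]
  H  [-0.49192 +0.07716 +1.00000]
B = K⁻¹H; ‖b₁‖=1.519605, ‖b₂‖=1.519605; λ = 2/(‖b₁‖+‖b₂‖) = 0.658066, sign → tz>0 ⇒ λ=+0.658066
r₁ = λ·B[:,0] = (+0.94219,+0.08654,-0.32372); r₂ = λ·B[:,1] = (-0.07403,+0.99596,+0.05078)
r₃ = r₁×r₂ = (+0.32680,-0.02388,+0.94479); SVD([r₁ r₂ r₃]) → R = UVᵀ:
  R  [+0.94219 -0.07403 +0.32680]
  R  [+0.08654 +0.99596 -0.02388]
  R  [-0.32372 +0.05078 +0.94479]
t = (+0.10732, +0.10448, +0.65807) m
tr R = 2.882942; θ = arccos((tr R − 1)/2) = 0.343829 rad = 19.700°
axis k = ((R−Rᵀ)₃₂, (R−Rᵀ)₁₃, (R−Rᵀ)₂₁) / (2 sinθ) = (+0.110731, +0.964890, +0.238173)
rvec = θ·k = (+0.038072, +0.331757, +0.081891)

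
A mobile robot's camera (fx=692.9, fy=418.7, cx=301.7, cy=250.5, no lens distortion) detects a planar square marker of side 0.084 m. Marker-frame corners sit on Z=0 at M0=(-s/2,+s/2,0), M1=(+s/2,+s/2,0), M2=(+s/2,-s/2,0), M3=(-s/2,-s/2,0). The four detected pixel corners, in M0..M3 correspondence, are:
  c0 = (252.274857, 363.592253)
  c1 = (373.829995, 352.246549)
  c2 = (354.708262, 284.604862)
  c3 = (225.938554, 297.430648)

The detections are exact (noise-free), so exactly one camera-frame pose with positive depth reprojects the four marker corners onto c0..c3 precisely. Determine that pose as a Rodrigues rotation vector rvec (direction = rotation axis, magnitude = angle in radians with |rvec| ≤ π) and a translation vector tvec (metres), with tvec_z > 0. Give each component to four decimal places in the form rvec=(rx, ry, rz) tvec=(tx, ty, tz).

rvec=(0.3365, 0.0331, -0.1778) tvec=(-0.0000, 0.0820, 0.4579)

Intrinsics K: fx=692.9, fy=418.7, cx=301.7, cy=250.5
Marker side s = 0.084 m; corners in marker frame (Z=0):
  M0 = (-0.0420, +0.0420, 0)
  M1 = (+0.0420, +0.0420, 0)
  M2 = (+0.0420, -0.0420, 0)
  M3 = (-0.0420, -0.0420, 0)
Detected image corners:
  c0 = (252.274857, 363.592253) px
  c1 = (373.829995, 352.246549) px
  c2 = (354.708262, 284.604862) px
  c3 = (225.938554, 297.430648) px
Planar DLT: solve 8×8 A·h = b for H (H[2,2]=1):
  H  [+1448.02498 +485.24330 +301.67237]
  H  [-187.41186 +1027.00524 +325.50135]
  H  [-0.13498 +0.71072 +1.00000]
B = K⁻¹H; ‖b₁‖=2.183845, ‖b₂‖=2.183845; λ = 2/(‖b₁‖+‖b₂‖) = 0.457908, sign → tz>0 ⇒ λ=+0.457908
r₁ = λ·B[:,0] = (+0.98385,-0.16798,-0.06181); r₂ = λ·B[:,1] = (+0.17897,+0.92847,+0.32545)
r₃ = r₁×r₂ = (+0.00272,-0.33125,+0.94354); SVD([r₁ r₂ r₃]) → R = UVᵀ:
  R  [+0.98385 +0.17897 +0.00272]
  R  [-0.16798 +0.92847 -0.33125]
  R  [-0.06181 +0.32545 +0.94354]
t = (-0.00002, +0.08202, +0.45791) m
tr R = 2.855858; θ = arccos((tr R − 1)/2) = 0.381979 rad = 21.886°
axis k = ((R−Rᵀ)₃₂, (R−Rᵀ)₁₃, (R−Rᵀ)₂₁) / (2 sinθ) = (+0.880864, +0.086553, -0.465390)
rvec = θ·k = (+0.336471, +0.033062, -0.177769)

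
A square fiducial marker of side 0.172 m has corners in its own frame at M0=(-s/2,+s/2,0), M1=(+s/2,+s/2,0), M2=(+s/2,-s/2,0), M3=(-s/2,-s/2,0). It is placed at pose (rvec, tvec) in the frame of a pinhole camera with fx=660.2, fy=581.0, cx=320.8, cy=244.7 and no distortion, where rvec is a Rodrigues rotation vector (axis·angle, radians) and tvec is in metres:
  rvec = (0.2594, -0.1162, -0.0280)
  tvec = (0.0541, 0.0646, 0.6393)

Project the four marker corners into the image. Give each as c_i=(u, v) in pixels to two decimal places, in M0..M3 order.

c0=(290.21, 379.59) c1=(459.12, 369.41) c2=(466.60, 224.16) c3=(285.62, 230.52)

Intrinsics K: fx=660.2, fy=581.0, cx=320.8, cy=244.7
Marker side s = 0.172 m; corners in marker frame (Z=0):
  M0 = (-0.0860, +0.0860, 0)
  M1 = (+0.0860, +0.0860, 0)
  M2 = (+0.0860, -0.0860, 0)
  M3 = (-0.0860, -0.0860, 0)
rvec = (0.2594, -0.1162, -0.0280), |rvec| = θ = 0.28561 rad = 16.364°
Rodrigues: sinθ=0.28175, 1−cosθ=0.04051; R = I + sinθ·[k]× + (1−cosθ)·[k]×²:
    [+0.99291 +0.01265 -0.11823]
    [-0.04259 +0.96619 -0.25427]
    [+0.11102 +0.25750 +0.95988]
t = (0.0541, 0.0646, 0.6393) m
M0: Pc = R·M0+t = (-0.03020, +0.15136, +0.65190); u = 660.2·(-0.03020)/0.65190 + 320.8 = 290.2136, v = 581.0·(+0.15136)/0.65190 + 244.7 = 379.5947
M1: Pc = R·M1+t = (+0.14058, +0.14403, +0.67099); u = 660.2·(+0.14058)/0.67099 + 320.8 = 459.1167, v = 581.0·(+0.14403)/0.67099 + 244.7 = 369.4128
M2: Pc = R·M2+t = (+0.13840, -0.02216, +0.62670); u = 660.2·(+0.13840)/0.62670 + 320.8 = 466.5994, v = 581.0·(-0.02216)/0.62670 + 244.7 = 224.1602
M3: Pc = R·M3+t = (-0.03238, -0.01483, +0.60761); u = 660.2·(-0.03238)/0.60761 + 320.8 = 285.6195, v = 581.0·(-0.01483)/0.60761 + 244.7 = 230.5194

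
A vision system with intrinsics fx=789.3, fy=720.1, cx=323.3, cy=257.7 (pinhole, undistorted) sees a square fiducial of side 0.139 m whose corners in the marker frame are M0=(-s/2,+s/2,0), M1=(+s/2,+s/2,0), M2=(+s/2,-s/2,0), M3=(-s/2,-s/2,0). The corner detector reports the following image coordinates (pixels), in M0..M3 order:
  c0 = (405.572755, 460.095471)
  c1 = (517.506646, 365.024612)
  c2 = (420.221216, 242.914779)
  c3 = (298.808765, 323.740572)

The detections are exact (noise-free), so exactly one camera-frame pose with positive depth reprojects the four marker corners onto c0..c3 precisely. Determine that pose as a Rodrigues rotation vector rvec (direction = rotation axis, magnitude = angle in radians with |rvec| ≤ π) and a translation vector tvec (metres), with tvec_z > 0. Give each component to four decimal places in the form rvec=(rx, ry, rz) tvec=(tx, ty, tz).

rvec=(-0.1948, -0.4638, -0.6000) tvec=(0.0723, 0.0772, 0.6341)

Intrinsics K: fx=789.3, fy=720.1, cx=323.3, cy=257.7
Marker side s = 0.139 m; corners in marker frame (Z=0):
  M0 = (-0.0695, +0.0695, 0)
  M1 = (+0.0695, +0.0695, 0)
  M2 = (+0.0695, -0.0695, 0)
  M3 = (-0.0695, -0.0695, 0)
Detected image corners:
  c0 = (405.572755, 460.095471) px
  c1 = (517.506646, 365.024612) px
  c2 = (420.221216, 242.914779) px
  c3 = (298.808765, 323.740572) px
Planar DLT: solve 8×8 A·h = b for H (H[2,2]=1):
  H  [+1146.00080 +704.17286 +413.31176]
  H  [-372.73421 +903.29779 +345.35553]
  H  [+0.74651 -0.06832 +1.00000]
B = K⁻¹H; ‖b₁‖=1.576956, ‖b₂‖=1.576956; λ = 2/(‖b₁‖+‖b₂‖) = 0.634133, sign → tz>0 ⇒ λ=+0.634133
r₁ = λ·B[:,0] = (+0.72681,-0.49765,+0.47339); r₂ = λ·B[:,1] = (+0.58349,+0.81097,-0.04333)
r₃ = r₁×r₂ = (-0.36234,+0.30771,+0.87979); SVD([r₁ r₂ r₃]) → R = UVᵀ:
  R  [+0.72681 +0.58349 -0.36234]
  R  [-0.49765 +0.81097 +0.30771]
  R  [+0.47339 -0.04333 +0.87979]
t = (+0.07232, +0.07719, +0.63413) m
tr R = 2.417563; θ = arccos((tr R − 1)/2) = 0.783027 rad = 44.864°
axis k = ((R−Rᵀ)₃₂, (R−Rᵀ)₁₃, (R−Rᵀ)₂₁) / (2 sinθ) = (-0.248808, -0.592355, -0.766296)
rvec = θ·k = (-0.194824, -0.463830, -0.600031)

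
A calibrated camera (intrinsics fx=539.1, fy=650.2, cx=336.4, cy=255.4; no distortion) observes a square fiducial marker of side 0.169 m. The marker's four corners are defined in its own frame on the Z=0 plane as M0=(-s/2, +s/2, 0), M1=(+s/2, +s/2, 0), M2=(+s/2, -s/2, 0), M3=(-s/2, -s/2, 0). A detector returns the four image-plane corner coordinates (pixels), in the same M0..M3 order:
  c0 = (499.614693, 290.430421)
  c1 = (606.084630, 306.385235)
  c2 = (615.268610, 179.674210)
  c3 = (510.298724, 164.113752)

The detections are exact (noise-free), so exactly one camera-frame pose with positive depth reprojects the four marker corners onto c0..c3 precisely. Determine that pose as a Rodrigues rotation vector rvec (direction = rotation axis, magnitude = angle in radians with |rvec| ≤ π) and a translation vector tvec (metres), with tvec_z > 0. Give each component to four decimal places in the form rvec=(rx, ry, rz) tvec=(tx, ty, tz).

Intrinsics K: fx=539.1, fy=650.2, cx=336.4, cy=255.4
Marker side s = 0.169 m; corners in marker frame (Z=0):
  M0 = (-0.0845, +0.0845, 0)
  M1 = (+0.0845, +0.0845, 0)
  M2 = (+0.0845, -0.0845, 0)
  M3 = (-0.0845, -0.0845, 0)
Detected image corners:
  c0 = (499.614693, 290.430421) px
  c1 = (606.084630, 306.385235) px
  c2 = (615.268610, 179.674210) px
  c3 = (510.298724, 164.113752) px
Planar DLT: solve 8×8 A·h = b for H (H[2,2]=1):
  H  [+621.12601 -106.03109 +557.81695]
  H  [+91.37564 +728.68460 +234.69291]
  H  [-0.00789 -0.08470 +1.00000]
B = K⁻¹H; ‖b₁‖=1.165988, ‖b₂‖=1.165988; λ = 2/(‖b₁‖+‖b₂‖) = 0.857642, sign → tz>0 ⇒ λ=+0.857642
r₁ = λ·B[:,0] = (+0.99236,+0.12319,-0.00677); r₂ = λ·B[:,1] = (-0.12335,+0.98970,-0.07264)
r₃ = r₁×r₂ = (-0.00225,+0.07292,+0.99734); SVD([r₁ r₂ r₃]) → R = UVᵀ:
  R  [+0.99236 -0.12335 -0.00225]
  R  [+0.12319 +0.98970 +0.07292]
  R  [-0.00677 -0.07264 +0.99734]
t = (+0.35225, -0.02731, +0.85764) m
tr R = 2.979396; θ = arccos((tr R − 1)/2) = 0.143665 rad = 8.231°
axis k = ((R−Rᵀ)₃₂, (R−Rᵀ)₁₃, (R−Rᵀ)₂₁) / (2 sinθ) = (-0.508358, +0.015797, +0.861001)
rvec = θ·k = (-0.073033, +0.002269, +0.123696)

rvec=(-0.0730, 0.0023, 0.1237) tvec=(0.3522, -0.0273, 0.8576)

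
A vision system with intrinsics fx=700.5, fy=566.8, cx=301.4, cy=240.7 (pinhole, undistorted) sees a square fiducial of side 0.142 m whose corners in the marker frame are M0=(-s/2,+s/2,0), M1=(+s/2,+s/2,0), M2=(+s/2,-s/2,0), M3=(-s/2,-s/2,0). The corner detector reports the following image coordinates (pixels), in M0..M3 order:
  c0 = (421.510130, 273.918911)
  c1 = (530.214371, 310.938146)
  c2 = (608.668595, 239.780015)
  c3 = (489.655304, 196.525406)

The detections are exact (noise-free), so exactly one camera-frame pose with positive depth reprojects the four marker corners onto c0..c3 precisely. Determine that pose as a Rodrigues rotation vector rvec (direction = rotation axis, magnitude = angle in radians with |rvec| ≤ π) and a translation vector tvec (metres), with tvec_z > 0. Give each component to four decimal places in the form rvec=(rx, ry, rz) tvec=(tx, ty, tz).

rvec=(0.6398, -0.0108, 0.4266) tvec=(0.2286, 0.0227, 0.7630)

Intrinsics K: fx=700.5, fy=566.8, cx=301.4, cy=240.7
Marker side s = 0.142 m; corners in marker frame (Z=0):
  M0 = (-0.0710, +0.0710, 0)
  M1 = (+0.0710, +0.0710, 0)
  M2 = (+0.0710, -0.0710, 0)
  M3 = (-0.0710, -0.0710, 0)
Detected image corners:
  c0 = (421.510130, 273.918911) px
  c1 = (530.214371, 310.938146) px
  c2 = (608.668595, 239.780015) px
  c3 = (489.655304, 196.525406) px
Planar DLT: solve 8×8 A·h = b for H (H[2,2]=1):
  H  [+893.65390 -129.50477 +511.28599]
  H  [+328.18940 +715.63554 +257.54322]
  H  [+0.18298 +0.75542 +1.00000]
B = K⁻¹H; ‖b₁‖=1.310583, ‖b₂‖=1.310583; λ = 2/(‖b₁‖+‖b₂‖) = 0.763019, sign → tz>0 ⇒ λ=+0.763019
r₁ = λ·B[:,0] = (+0.91334,+0.38251,+0.13962); r₂ = λ·B[:,1] = (-0.38907,+0.71860,+0.57640)
r₃ = r₁×r₂ = (+0.12015,-0.58077,+0.80515); SVD([r₁ r₂ r₃]) → R = UVᵀ:
  R  [+0.91334 -0.38907 +0.12015]
  R  [+0.38251 +0.71860 -0.58077]
  R  [+0.13962 +0.57640 +0.80515]
t = (+0.22862, +0.02267, +0.76302) m
tr R = 2.437095; θ = arccos((tr R − 1)/2) = 0.769084 rad = 44.065°
axis k = ((R−Rᵀ)₃₂, (R−Rᵀ)₁₃, (R−Rᵀ)₂₁) / (2 sinθ) = (+0.831924, -0.013992, +0.554713)
rvec = θ·k = (+0.639820, -0.010761, +0.426621)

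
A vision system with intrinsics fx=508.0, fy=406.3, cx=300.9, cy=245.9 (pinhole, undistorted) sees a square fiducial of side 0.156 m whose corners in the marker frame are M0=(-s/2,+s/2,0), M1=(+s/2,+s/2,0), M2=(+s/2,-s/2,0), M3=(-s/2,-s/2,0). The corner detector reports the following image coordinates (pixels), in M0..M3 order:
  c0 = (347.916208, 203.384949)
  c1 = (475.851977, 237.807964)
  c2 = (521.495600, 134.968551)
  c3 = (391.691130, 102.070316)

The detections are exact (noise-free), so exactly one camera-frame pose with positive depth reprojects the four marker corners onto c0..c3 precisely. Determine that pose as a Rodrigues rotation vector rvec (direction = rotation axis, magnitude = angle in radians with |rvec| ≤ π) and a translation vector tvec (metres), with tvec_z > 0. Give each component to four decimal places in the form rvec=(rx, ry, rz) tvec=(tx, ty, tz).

rvec=(0.0203, 0.0717, 0.3319) tvec=(0.1543, -0.1109, 0.5907)

Intrinsics K: fx=508.0, fy=406.3, cx=300.9, cy=245.9
Marker side s = 0.156 m; corners in marker frame (Z=0):
  M0 = (-0.0780, +0.0780, 0)
  M1 = (+0.0780, +0.0780, 0)
  M2 = (+0.0780, -0.0780, 0)
  M3 = (-0.0780, -0.0780, 0)
Detected image corners:
  c0 = (347.916208, 203.384949) px
  c1 = (475.851977, 237.807964) px
  c2 = (521.495600, 134.968551) px
  c3 = (391.691130, 102.070316) px
Planar DLT: solve 8×8 A·h = b for H (H[2,2]=1):
  H  [+776.81033 -263.26938 +433.57518]
  H  [+196.56093 +663.38509 +169.62242]
  H  [-0.11343 +0.05360 +1.00000]
B = K⁻¹H; ‖b₁‖=1.693030, ‖b₂‖=1.693030; λ = 2/(‖b₁‖+‖b₂‖) = 0.590657, sign → tz>0 ⇒ λ=+0.590657
r₁ = λ·B[:,0] = (+0.94289,+0.32630,-0.06700); r₂ = λ·B[:,1] = (-0.32486,+0.94523,+0.03166)
r₃ = r₁×r₂ = (+0.07366,-0.00809,+0.99725); SVD([r₁ r₂ r₃]) → R = UVᵀ:
  R  [+0.94289 -0.32486 +0.07366]
  R  [+0.32630 +0.94523 -0.00809]
  R  [-0.06700 +0.03166 +0.99725]
t = (+0.15426, -0.11089, +0.59066) m
tr R = 2.885373; θ = arccos((tr R − 1)/2) = 0.340204 rad = 19.492°
axis k = ((R−Rᵀ)₃₂, (R−Rᵀ)₁₃, (R−Rᵀ)₂₁) / (2 sinθ) = (+0.059558, +0.210765, +0.975721)
rvec = θ·k = (+0.020262, +0.071703, +0.331945)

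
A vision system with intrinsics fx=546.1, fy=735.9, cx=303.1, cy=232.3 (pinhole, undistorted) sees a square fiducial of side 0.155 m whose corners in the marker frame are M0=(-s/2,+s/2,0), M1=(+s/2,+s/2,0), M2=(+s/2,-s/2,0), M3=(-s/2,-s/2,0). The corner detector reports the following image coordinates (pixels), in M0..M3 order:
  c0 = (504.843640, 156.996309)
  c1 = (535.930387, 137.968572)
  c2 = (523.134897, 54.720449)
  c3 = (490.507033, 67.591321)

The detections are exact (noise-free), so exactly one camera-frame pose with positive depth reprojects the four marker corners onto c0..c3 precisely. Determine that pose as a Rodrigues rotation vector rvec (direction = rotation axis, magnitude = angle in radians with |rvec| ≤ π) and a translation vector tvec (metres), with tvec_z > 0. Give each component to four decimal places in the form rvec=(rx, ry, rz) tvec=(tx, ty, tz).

rvec=(0.0434, -0.6927, -0.3036) tvec=(0.5011, -0.2253, 1.2959)

Intrinsics K: fx=546.1, fy=735.9, cx=303.1, cy=232.3
Marker side s = 0.155 m; corners in marker frame (Z=0):
  M0 = (-0.0775, +0.0775, 0)
  M1 = (+0.0775, +0.0775, 0)
  M2 = (+0.0775, -0.0775, 0)
  M3 = (-0.0775, -0.0775, 0)
Detected image corners:
  c0 = (504.843640, 156.996309) px
  c1 = (535.930387, 137.968572) px
  c2 = (523.134897, 54.720449) px
  c3 = (490.507033, 67.591321) px
Planar DLT: solve 8×8 A·h = b for H (H[2,2]=1):
  H  [+452.03421 +142.64608 +514.25318]
  H  [-52.98829 +567.44040 +104.38272]
  H  [+0.48003 +0.10769 +1.00000]
B = K⁻¹H; ‖b₁‖=0.771671, ‖b₂‖=0.771671; λ = 2/(‖b₁‖+‖b₂‖) = 1.295888, sign → tz>0 ⇒ λ=+1.295888
r₁ = λ·B[:,0] = (+0.72741,-0.28968,+0.62206); r₂ = λ·B[:,1] = (+0.26104,+0.95519,+0.13955)
r₃ = r₁×r₂ = (-0.63461,+0.06088,+0.77043); SVD([r₁ r₂ r₃]) → R = UVᵀ:
  R  [+0.72741 +0.26104 -0.63461]
  R  [-0.28968 +0.95519 +0.06088]
  R  [+0.62206 +0.13955 +0.77043]
t = (+0.50106, -0.22526, +1.29589) m
tr R = 2.453027; θ = arccos((tr R − 1)/2) = 0.757562 rad = 43.405°
axis k = ((R−Rᵀ)₃₂, (R−Rᵀ)₁₃, (R−Rᵀ)₂₁) / (2 sinθ) = (+0.057246, -0.914408, -0.400726)
rvec = θ·k = (+0.043367, -0.692721, -0.303575)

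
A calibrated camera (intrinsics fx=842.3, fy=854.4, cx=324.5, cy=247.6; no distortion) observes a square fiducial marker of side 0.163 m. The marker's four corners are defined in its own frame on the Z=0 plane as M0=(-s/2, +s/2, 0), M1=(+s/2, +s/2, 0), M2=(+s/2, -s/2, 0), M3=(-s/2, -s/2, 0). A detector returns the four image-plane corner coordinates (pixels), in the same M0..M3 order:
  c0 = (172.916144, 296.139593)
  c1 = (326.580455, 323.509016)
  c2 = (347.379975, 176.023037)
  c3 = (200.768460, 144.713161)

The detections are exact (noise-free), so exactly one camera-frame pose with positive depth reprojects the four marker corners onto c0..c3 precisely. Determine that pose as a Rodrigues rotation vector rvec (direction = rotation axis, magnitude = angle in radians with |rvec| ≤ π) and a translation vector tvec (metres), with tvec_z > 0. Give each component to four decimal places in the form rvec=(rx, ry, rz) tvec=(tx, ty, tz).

Intrinsics K: fx=842.3, fy=854.4, cx=324.5, cy=247.6
Marker side s = 0.163 m; corners in marker frame (Z=0):
  M0 = (-0.0815, +0.0815, 0)
  M1 = (+0.0815, +0.0815, 0)
  M2 = (+0.0815, -0.0815, 0)
  M3 = (-0.0815, -0.0815, 0)
Detected image corners:
  c0 = (172.916144, 296.139593) px
  c1 = (326.580455, 323.509016) px
  c2 = (347.379975, 176.023037) px
  c3 = (200.768460, 144.713161) px
Planar DLT: solve 8×8 A·h = b for H (H[2,2]=1):
  H  [+976.06289 -215.36744 +263.45752]
  H  [+229.99314 +857.00763 +233.80279]
  H  [+0.21159 -0.25391 +1.00000]
B = K⁻¹H; ‖b₁‖=1.117378, ‖b₂‖=1.117378; λ = 2/(‖b₁‖+‖b₂‖) = 0.894953, sign → tz>0 ⇒ λ=+0.894953
r₁ = λ·B[:,0] = (+0.96412,+0.18603,+0.18937); r₂ = λ·B[:,1] = (-0.14129,+0.96354,-0.22724)
r₃ = r₁×r₂ = (-0.22474,+0.19233,+0.95525); SVD([r₁ r₂ r₃]) → R = UVᵀ:
  R  [+0.96412 -0.14129 -0.22474]
  R  [+0.18603 +0.96354 +0.19233]
  R  [+0.18937 -0.22724 +0.95525]
t = (-0.06486, -0.01445, +0.89495) m
tr R = 2.882909; θ = arccos((tr R − 1)/2) = 0.343878 rad = 19.703°
axis k = ((R−Rᵀ)₃₂, (R−Rᵀ)₁₃, (R−Rᵀ)₂₁) / (2 sinθ) = (-0.622243, -0.614141, +0.485433)
rvec = θ·k = (-0.213975, -0.211189, +0.166930)

rvec=(-0.2140, -0.2112, 0.1669) tvec=(-0.0649, -0.0145, 0.8950)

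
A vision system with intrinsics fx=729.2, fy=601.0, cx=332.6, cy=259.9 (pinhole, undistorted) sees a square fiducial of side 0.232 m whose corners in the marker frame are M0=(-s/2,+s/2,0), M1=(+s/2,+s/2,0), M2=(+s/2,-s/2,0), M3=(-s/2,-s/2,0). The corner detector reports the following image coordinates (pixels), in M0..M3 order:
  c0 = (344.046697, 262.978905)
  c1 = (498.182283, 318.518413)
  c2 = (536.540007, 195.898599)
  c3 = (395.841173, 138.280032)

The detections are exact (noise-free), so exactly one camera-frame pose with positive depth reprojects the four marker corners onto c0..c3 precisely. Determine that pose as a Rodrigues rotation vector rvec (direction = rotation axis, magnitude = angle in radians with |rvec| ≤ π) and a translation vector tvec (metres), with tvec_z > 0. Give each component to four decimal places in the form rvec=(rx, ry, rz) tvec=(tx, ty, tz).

Intrinsics K: fx=729.2, fy=601.0, cx=332.6, cy=259.9
Marker side s = 0.232 m; corners in marker frame (Z=0):
  M0 = (-0.1160, +0.1160, 0)
  M1 = (+0.1160, +0.1160, 0)
  M2 = (+0.1160, -0.1160, 0)
  M3 = (-0.1160, -0.1160, 0)
Detected image corners:
  c0 = (344.046697, 262.978905) px
  c1 = (498.182283, 318.518413) px
  c2 = (536.540007, 195.898599) px
  c3 = (395.841173, 138.280032) px
Planar DLT: solve 8×8 A·h = b for H (H[2,2]=1):
  H  [+732.49353 -337.83499 +446.39470]
  H  [+294.69711 +458.45034 +227.31255]
  H  [+0.22127 -0.32522 +1.00000]
B = K⁻¹H; ‖b₁‖=1.010541, ‖b₂‖=1.010541; λ = 2/(‖b₁‖+‖b₂‖) = 0.989569, sign → tz>0 ⇒ λ=+0.989569
r₁ = λ·B[:,0] = (+0.89417,+0.39054,+0.21896); r₂ = λ·B[:,1] = (-0.31167,+0.89403,-0.32183)
r₃ = r₁×r₂ = (-0.32145,+0.21952,+0.92113); SVD([r₁ r₂ r₃]) → R = UVᵀ:
  R  [+0.89417 -0.31167 -0.32145]
  R  [+0.39054 +0.89403 +0.21952]
  R  [+0.21896 -0.32183 +0.92113]
t = (+0.15443, -0.05366, +0.98957) m
tr R = 2.709326; θ = arccos((tr R − 1)/2) = 0.545895 rad = 31.277°
axis k = ((R−Rᵀ)₃₂, (R−Rᵀ)₁₃, (R−Rᵀ)₂₁) / (2 sinθ) = (-0.521349, -0.520440, +0.676267)
rvec = θ·k = (-0.284602, -0.284105, +0.369171)

rvec=(-0.2846, -0.2841, 0.3692) tvec=(0.1544, -0.0537, 0.9896)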